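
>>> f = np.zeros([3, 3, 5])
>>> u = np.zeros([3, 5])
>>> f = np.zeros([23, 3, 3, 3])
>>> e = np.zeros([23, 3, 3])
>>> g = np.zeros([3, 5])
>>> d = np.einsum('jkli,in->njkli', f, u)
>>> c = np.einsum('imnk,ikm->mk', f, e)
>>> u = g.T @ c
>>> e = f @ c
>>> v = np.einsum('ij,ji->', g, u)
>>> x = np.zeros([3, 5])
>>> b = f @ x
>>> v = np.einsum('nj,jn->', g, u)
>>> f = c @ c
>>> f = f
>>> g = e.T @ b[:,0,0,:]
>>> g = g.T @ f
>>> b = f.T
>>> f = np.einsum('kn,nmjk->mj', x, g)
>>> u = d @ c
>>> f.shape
(3, 3)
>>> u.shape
(5, 23, 3, 3, 3)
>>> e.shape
(23, 3, 3, 3)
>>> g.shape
(5, 3, 3, 3)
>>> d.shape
(5, 23, 3, 3, 3)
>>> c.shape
(3, 3)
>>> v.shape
()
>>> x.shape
(3, 5)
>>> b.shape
(3, 3)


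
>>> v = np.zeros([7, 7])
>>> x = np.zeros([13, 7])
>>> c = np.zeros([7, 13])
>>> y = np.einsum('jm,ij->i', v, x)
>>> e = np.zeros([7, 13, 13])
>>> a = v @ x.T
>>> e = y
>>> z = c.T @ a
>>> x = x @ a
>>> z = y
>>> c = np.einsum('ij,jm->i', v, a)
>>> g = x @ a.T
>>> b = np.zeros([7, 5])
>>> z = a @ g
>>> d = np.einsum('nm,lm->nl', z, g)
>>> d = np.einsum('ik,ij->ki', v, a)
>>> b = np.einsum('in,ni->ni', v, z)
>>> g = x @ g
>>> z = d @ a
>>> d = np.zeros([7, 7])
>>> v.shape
(7, 7)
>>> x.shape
(13, 13)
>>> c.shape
(7,)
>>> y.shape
(13,)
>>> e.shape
(13,)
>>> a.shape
(7, 13)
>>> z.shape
(7, 13)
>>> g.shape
(13, 7)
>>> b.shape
(7, 7)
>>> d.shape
(7, 7)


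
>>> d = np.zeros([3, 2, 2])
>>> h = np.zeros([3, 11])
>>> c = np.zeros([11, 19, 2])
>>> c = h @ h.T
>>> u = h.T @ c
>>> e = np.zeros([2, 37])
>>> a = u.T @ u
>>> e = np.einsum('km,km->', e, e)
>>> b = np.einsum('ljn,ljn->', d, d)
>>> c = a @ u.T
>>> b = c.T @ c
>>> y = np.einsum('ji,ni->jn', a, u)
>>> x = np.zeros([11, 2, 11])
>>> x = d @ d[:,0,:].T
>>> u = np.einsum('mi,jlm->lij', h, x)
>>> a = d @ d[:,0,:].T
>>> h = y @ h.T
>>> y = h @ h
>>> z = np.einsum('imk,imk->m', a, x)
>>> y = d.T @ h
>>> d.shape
(3, 2, 2)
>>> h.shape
(3, 3)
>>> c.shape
(3, 11)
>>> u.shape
(2, 11, 3)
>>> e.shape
()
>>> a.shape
(3, 2, 3)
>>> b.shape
(11, 11)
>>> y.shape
(2, 2, 3)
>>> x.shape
(3, 2, 3)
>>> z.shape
(2,)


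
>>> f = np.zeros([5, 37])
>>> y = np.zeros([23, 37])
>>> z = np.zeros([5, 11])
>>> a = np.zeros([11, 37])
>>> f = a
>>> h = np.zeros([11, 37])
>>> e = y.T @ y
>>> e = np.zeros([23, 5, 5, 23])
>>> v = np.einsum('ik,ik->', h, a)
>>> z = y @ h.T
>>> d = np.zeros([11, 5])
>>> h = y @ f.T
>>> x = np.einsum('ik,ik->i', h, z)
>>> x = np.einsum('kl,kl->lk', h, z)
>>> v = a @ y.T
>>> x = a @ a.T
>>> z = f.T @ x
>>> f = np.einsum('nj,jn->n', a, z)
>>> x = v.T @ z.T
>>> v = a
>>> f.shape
(11,)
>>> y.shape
(23, 37)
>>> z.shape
(37, 11)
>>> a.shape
(11, 37)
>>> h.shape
(23, 11)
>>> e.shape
(23, 5, 5, 23)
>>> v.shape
(11, 37)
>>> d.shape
(11, 5)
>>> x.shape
(23, 37)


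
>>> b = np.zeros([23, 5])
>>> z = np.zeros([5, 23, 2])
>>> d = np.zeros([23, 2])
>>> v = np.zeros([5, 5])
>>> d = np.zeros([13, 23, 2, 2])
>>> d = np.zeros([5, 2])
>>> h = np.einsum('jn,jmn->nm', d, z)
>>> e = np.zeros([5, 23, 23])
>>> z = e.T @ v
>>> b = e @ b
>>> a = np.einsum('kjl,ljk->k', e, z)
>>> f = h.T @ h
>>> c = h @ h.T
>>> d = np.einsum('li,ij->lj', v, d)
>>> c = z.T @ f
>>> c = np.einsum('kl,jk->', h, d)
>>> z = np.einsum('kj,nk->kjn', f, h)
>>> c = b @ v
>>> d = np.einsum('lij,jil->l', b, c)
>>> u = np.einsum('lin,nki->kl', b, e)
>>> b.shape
(5, 23, 5)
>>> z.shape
(23, 23, 2)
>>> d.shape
(5,)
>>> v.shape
(5, 5)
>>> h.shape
(2, 23)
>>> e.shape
(5, 23, 23)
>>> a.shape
(5,)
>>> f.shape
(23, 23)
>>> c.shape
(5, 23, 5)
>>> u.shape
(23, 5)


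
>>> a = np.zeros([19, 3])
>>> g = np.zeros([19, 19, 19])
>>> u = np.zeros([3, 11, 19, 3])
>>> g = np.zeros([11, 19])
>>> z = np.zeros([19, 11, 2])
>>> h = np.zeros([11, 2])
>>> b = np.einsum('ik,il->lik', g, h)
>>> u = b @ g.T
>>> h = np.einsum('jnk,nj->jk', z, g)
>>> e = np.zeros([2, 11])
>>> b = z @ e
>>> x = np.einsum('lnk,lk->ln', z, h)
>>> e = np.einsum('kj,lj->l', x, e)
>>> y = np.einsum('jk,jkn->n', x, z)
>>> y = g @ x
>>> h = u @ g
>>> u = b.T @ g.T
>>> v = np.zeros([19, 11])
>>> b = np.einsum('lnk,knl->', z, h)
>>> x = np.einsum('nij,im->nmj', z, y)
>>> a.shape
(19, 3)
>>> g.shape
(11, 19)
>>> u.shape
(11, 11, 11)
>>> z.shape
(19, 11, 2)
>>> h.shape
(2, 11, 19)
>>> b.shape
()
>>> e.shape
(2,)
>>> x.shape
(19, 11, 2)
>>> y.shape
(11, 11)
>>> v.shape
(19, 11)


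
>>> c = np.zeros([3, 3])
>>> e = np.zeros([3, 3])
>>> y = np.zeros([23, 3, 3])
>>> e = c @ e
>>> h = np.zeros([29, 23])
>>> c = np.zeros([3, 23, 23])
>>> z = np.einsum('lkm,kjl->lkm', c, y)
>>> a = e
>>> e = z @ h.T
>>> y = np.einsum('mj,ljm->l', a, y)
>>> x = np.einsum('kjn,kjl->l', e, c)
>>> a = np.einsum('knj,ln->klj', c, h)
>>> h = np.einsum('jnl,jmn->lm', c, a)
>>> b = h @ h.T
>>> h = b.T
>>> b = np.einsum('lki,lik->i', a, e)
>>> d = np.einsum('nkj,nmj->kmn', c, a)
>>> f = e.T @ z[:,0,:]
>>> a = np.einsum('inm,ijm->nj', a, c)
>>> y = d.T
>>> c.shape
(3, 23, 23)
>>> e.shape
(3, 23, 29)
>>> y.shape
(3, 29, 23)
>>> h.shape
(23, 23)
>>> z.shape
(3, 23, 23)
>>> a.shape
(29, 23)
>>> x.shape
(23,)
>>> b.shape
(23,)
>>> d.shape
(23, 29, 3)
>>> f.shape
(29, 23, 23)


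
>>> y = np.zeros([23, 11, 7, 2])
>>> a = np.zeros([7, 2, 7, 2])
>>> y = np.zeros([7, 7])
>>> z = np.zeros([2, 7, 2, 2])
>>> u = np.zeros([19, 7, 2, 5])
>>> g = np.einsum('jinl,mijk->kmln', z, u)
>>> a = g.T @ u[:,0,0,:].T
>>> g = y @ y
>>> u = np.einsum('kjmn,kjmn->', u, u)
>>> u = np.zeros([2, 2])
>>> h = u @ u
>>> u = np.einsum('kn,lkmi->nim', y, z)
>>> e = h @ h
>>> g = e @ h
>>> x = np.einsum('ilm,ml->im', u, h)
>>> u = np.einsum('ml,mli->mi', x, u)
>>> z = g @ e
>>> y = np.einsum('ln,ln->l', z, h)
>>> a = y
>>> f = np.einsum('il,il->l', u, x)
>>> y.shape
(2,)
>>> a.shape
(2,)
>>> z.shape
(2, 2)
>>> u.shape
(7, 2)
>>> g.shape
(2, 2)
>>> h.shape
(2, 2)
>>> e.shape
(2, 2)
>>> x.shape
(7, 2)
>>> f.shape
(2,)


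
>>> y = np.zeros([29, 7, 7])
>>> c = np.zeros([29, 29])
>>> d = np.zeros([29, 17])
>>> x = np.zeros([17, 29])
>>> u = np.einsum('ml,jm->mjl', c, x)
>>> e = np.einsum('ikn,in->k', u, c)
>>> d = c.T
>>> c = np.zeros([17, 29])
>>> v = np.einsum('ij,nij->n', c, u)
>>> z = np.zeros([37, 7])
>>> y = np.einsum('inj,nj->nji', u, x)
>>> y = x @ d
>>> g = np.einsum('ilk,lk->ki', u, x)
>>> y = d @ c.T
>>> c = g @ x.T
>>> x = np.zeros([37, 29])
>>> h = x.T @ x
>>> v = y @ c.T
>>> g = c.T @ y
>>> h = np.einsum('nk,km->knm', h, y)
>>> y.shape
(29, 17)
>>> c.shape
(29, 17)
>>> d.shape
(29, 29)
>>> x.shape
(37, 29)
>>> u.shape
(29, 17, 29)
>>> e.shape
(17,)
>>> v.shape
(29, 29)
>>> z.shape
(37, 7)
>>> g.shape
(17, 17)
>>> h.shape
(29, 29, 17)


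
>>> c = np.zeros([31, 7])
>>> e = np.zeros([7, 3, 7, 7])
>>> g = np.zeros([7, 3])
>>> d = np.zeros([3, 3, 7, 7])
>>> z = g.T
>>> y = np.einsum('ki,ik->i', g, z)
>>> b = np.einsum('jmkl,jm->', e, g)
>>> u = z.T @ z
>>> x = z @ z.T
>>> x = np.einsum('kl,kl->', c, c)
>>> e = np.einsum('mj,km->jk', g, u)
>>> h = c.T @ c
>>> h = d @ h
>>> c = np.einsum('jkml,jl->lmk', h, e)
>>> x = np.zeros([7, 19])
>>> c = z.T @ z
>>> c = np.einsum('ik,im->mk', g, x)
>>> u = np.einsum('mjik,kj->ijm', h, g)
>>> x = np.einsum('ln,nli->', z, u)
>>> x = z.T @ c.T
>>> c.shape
(19, 3)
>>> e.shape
(3, 7)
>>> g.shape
(7, 3)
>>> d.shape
(3, 3, 7, 7)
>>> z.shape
(3, 7)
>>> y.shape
(3,)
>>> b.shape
()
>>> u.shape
(7, 3, 3)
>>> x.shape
(7, 19)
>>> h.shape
(3, 3, 7, 7)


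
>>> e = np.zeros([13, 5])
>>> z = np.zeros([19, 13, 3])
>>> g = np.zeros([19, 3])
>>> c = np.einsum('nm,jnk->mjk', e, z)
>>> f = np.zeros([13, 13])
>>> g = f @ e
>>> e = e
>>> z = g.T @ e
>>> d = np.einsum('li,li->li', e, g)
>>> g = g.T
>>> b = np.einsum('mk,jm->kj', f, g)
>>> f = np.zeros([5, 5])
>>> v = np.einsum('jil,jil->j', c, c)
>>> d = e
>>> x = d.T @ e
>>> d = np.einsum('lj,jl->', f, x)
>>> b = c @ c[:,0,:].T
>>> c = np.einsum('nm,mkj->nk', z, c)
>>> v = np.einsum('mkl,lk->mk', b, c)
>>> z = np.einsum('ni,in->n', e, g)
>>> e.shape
(13, 5)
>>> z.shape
(13,)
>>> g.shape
(5, 13)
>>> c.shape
(5, 19)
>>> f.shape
(5, 5)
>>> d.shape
()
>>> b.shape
(5, 19, 5)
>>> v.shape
(5, 19)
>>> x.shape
(5, 5)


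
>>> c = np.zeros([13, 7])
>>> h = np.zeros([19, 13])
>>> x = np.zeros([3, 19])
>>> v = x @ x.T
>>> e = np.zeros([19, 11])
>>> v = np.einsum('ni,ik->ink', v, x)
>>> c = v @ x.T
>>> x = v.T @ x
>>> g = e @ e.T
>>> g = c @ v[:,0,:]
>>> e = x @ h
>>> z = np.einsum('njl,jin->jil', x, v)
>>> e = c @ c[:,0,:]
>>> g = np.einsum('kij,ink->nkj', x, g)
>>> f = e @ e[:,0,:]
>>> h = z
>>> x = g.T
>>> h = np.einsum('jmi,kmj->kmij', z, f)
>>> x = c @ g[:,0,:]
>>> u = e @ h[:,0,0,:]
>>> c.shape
(3, 3, 3)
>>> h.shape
(3, 3, 19, 3)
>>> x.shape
(3, 3, 19)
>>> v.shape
(3, 3, 19)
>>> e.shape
(3, 3, 3)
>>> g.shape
(3, 19, 19)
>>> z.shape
(3, 3, 19)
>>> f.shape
(3, 3, 3)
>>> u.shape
(3, 3, 3)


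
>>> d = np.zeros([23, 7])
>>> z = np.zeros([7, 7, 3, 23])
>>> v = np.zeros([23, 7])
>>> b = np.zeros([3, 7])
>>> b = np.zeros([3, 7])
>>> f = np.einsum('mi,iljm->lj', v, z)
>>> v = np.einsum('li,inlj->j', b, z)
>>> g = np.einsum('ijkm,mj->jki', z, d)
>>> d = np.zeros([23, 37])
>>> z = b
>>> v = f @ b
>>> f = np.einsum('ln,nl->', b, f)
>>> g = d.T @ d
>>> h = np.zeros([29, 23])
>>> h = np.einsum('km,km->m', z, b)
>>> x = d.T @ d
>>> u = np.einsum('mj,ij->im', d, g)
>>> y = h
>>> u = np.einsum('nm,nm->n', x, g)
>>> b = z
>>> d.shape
(23, 37)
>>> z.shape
(3, 7)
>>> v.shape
(7, 7)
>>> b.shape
(3, 7)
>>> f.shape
()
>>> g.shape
(37, 37)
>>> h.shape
(7,)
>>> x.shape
(37, 37)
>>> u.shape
(37,)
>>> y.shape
(7,)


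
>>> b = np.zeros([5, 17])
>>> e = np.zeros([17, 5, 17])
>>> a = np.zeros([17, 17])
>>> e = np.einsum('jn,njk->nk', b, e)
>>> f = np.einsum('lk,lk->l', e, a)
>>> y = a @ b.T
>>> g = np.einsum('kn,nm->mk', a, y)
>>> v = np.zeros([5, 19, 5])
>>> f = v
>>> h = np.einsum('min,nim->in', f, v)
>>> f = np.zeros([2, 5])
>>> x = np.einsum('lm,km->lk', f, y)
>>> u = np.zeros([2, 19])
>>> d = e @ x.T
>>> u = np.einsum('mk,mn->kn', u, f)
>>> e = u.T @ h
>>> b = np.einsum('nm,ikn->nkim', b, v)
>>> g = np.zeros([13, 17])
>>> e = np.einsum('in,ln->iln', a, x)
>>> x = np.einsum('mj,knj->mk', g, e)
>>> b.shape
(5, 19, 5, 17)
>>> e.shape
(17, 2, 17)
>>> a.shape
(17, 17)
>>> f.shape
(2, 5)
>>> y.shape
(17, 5)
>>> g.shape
(13, 17)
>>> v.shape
(5, 19, 5)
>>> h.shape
(19, 5)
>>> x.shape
(13, 17)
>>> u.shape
(19, 5)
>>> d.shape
(17, 2)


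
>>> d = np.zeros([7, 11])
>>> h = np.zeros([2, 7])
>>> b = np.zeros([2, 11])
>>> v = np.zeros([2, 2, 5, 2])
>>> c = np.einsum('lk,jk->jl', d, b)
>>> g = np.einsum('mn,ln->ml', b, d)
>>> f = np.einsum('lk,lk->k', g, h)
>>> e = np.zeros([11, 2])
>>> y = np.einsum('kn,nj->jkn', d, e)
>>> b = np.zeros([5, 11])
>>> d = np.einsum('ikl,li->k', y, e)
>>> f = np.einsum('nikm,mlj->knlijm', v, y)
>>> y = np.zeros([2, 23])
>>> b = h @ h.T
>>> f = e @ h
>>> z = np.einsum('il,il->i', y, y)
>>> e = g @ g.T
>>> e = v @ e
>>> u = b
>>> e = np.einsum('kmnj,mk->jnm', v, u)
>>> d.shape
(7,)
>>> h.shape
(2, 7)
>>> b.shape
(2, 2)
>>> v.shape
(2, 2, 5, 2)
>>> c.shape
(2, 7)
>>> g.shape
(2, 7)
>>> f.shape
(11, 7)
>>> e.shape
(2, 5, 2)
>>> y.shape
(2, 23)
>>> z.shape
(2,)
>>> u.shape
(2, 2)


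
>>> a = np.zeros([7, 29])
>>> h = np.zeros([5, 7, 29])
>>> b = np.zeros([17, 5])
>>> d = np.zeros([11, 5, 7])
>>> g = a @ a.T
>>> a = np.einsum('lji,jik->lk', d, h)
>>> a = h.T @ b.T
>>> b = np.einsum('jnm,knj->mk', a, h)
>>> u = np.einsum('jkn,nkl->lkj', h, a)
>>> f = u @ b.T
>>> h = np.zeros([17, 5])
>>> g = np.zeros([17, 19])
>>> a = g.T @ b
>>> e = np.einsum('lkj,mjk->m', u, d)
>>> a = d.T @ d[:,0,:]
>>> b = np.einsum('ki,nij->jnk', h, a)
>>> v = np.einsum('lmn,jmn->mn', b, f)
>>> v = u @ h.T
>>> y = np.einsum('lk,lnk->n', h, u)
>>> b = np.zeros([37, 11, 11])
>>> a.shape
(7, 5, 7)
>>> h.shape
(17, 5)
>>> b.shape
(37, 11, 11)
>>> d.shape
(11, 5, 7)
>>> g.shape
(17, 19)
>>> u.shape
(17, 7, 5)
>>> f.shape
(17, 7, 17)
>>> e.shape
(11,)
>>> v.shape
(17, 7, 17)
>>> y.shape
(7,)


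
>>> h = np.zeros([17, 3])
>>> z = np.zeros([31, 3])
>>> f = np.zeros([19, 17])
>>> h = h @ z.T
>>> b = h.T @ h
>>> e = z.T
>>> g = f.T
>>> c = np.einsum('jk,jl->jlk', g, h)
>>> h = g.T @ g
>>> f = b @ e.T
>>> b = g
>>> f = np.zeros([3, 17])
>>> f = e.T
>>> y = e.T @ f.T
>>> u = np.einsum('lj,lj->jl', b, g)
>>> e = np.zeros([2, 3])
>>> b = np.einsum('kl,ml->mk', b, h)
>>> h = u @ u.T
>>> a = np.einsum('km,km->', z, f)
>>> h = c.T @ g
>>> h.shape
(19, 31, 19)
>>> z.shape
(31, 3)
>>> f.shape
(31, 3)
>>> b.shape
(19, 17)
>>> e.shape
(2, 3)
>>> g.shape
(17, 19)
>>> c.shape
(17, 31, 19)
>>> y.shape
(31, 31)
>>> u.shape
(19, 17)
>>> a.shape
()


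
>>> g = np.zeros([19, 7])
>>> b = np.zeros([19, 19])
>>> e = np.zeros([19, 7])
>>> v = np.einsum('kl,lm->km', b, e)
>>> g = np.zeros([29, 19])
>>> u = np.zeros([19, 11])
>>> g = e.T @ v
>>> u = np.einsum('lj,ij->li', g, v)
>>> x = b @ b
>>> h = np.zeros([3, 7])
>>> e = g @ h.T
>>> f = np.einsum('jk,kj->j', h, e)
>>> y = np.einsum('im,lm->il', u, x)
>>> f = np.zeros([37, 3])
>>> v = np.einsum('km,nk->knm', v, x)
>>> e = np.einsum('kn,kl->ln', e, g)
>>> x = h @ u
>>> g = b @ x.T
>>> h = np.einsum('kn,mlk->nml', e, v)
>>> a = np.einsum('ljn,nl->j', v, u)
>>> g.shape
(19, 3)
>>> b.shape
(19, 19)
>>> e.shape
(7, 3)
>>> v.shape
(19, 19, 7)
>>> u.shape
(7, 19)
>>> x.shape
(3, 19)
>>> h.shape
(3, 19, 19)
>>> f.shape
(37, 3)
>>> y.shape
(7, 19)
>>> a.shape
(19,)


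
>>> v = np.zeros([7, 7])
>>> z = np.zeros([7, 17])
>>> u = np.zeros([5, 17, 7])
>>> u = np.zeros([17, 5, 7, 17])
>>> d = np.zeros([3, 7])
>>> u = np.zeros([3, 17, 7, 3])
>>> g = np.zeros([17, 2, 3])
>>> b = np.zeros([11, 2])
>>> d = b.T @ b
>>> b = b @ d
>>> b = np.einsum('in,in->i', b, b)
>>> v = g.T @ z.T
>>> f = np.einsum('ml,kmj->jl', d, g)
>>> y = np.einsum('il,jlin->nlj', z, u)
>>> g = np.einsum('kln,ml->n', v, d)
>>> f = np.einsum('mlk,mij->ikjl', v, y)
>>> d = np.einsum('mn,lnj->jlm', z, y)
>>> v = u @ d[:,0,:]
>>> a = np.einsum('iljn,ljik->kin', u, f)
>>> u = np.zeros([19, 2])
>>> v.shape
(3, 17, 7, 7)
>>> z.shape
(7, 17)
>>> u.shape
(19, 2)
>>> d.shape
(3, 3, 7)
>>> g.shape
(7,)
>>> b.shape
(11,)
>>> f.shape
(17, 7, 3, 2)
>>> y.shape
(3, 17, 3)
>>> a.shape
(2, 3, 3)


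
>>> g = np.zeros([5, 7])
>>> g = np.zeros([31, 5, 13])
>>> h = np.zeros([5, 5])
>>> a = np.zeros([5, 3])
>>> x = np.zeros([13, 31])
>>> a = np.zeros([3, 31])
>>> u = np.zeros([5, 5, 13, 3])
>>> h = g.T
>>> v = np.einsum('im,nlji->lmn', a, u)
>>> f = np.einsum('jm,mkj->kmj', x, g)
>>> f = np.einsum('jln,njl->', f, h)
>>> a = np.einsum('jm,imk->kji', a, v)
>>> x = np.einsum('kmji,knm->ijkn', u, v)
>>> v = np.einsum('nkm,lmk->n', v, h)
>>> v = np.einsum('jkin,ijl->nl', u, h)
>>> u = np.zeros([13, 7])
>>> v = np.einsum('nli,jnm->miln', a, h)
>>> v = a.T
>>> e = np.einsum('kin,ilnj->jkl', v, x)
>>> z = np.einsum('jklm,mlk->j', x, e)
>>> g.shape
(31, 5, 13)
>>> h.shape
(13, 5, 31)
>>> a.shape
(5, 3, 5)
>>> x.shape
(3, 13, 5, 31)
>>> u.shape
(13, 7)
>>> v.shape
(5, 3, 5)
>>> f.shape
()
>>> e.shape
(31, 5, 13)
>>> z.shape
(3,)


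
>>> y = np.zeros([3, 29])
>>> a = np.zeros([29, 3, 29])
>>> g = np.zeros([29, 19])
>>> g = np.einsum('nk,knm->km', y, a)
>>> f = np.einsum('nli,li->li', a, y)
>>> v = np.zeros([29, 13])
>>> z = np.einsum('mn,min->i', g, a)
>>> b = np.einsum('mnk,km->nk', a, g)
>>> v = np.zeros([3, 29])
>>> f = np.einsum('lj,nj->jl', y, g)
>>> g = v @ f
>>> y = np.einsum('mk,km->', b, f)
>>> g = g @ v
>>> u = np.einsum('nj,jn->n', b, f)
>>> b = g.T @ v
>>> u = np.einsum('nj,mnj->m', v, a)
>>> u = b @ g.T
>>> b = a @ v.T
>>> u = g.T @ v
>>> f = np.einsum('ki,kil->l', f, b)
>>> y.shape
()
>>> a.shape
(29, 3, 29)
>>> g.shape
(3, 29)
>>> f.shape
(3,)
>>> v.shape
(3, 29)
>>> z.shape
(3,)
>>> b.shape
(29, 3, 3)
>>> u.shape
(29, 29)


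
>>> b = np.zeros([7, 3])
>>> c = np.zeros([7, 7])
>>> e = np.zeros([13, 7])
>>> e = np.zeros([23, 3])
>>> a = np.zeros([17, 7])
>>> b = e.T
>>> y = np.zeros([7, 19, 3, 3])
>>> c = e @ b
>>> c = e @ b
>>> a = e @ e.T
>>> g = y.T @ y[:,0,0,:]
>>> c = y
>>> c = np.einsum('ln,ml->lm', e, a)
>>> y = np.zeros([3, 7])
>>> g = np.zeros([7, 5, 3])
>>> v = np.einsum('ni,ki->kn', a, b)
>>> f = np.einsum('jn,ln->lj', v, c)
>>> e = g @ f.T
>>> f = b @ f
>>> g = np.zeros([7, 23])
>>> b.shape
(3, 23)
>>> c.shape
(23, 23)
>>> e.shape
(7, 5, 23)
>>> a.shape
(23, 23)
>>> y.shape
(3, 7)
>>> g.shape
(7, 23)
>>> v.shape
(3, 23)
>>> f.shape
(3, 3)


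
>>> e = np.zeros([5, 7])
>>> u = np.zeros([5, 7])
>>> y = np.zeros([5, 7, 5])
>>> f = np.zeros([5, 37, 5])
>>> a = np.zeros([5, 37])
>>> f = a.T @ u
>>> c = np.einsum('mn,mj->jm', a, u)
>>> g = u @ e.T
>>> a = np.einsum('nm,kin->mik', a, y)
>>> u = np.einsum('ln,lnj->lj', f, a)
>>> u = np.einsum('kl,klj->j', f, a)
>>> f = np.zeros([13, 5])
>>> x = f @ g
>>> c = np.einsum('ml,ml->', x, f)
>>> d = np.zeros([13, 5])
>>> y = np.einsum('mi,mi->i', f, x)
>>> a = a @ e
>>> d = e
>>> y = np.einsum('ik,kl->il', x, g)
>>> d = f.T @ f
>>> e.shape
(5, 7)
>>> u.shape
(5,)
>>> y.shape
(13, 5)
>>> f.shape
(13, 5)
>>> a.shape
(37, 7, 7)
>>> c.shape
()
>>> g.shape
(5, 5)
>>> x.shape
(13, 5)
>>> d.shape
(5, 5)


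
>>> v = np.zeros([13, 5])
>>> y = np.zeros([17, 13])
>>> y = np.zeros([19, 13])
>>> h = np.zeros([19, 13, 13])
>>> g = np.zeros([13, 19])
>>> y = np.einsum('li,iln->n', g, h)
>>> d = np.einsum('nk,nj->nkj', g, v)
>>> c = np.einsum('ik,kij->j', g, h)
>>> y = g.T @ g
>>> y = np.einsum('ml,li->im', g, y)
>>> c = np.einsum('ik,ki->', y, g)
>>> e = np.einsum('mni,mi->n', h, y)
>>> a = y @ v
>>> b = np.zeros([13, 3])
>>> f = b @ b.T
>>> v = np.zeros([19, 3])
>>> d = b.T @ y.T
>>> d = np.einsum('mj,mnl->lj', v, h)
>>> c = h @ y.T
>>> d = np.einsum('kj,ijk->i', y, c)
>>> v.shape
(19, 3)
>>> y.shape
(19, 13)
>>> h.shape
(19, 13, 13)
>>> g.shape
(13, 19)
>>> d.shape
(19,)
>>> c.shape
(19, 13, 19)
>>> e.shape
(13,)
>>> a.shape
(19, 5)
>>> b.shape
(13, 3)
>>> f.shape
(13, 13)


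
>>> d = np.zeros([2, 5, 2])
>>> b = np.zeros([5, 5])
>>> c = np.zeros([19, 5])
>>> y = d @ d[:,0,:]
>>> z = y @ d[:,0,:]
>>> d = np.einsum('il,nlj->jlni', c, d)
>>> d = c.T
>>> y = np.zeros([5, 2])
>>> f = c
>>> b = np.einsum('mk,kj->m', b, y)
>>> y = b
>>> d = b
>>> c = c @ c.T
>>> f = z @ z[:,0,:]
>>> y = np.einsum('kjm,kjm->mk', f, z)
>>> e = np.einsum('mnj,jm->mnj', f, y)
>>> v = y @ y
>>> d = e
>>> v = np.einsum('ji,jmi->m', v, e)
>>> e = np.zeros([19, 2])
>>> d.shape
(2, 5, 2)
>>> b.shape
(5,)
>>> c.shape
(19, 19)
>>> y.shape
(2, 2)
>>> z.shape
(2, 5, 2)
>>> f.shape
(2, 5, 2)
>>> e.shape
(19, 2)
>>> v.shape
(5,)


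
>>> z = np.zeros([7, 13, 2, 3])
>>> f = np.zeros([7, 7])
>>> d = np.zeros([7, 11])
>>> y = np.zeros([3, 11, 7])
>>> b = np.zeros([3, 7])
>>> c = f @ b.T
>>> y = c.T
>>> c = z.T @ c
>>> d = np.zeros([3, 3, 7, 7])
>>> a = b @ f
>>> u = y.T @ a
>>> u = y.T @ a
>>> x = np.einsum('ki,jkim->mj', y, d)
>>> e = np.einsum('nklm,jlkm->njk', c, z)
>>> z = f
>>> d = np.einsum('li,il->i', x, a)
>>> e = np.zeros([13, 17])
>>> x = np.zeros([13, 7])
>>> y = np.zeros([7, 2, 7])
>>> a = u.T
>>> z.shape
(7, 7)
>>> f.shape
(7, 7)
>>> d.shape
(3,)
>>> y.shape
(7, 2, 7)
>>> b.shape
(3, 7)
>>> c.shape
(3, 2, 13, 3)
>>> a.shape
(7, 7)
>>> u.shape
(7, 7)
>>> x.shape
(13, 7)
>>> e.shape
(13, 17)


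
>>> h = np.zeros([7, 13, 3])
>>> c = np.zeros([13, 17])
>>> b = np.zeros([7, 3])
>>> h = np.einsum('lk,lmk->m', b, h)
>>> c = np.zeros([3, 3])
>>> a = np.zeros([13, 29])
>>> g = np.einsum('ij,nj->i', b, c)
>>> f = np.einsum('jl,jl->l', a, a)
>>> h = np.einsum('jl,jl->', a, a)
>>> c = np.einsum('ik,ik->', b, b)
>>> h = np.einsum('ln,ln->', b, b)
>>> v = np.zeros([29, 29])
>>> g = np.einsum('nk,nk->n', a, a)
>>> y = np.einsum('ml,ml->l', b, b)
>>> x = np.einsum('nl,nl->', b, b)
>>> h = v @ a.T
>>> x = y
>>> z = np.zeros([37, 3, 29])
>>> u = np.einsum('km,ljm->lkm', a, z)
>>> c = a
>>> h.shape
(29, 13)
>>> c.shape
(13, 29)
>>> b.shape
(7, 3)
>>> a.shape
(13, 29)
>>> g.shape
(13,)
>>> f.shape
(29,)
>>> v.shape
(29, 29)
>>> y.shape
(3,)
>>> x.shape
(3,)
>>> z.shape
(37, 3, 29)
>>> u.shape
(37, 13, 29)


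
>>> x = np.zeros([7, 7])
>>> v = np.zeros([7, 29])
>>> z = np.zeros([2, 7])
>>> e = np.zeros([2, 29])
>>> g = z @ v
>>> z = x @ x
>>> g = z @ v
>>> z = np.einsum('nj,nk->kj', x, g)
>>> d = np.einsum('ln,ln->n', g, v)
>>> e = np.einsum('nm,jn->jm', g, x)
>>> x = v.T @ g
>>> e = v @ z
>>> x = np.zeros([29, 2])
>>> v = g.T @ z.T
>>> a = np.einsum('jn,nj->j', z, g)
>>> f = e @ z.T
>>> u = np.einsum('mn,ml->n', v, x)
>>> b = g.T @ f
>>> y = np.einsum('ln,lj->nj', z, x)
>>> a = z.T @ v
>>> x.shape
(29, 2)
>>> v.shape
(29, 29)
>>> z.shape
(29, 7)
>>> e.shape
(7, 7)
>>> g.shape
(7, 29)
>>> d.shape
(29,)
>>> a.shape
(7, 29)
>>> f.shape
(7, 29)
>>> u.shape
(29,)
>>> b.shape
(29, 29)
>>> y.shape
(7, 2)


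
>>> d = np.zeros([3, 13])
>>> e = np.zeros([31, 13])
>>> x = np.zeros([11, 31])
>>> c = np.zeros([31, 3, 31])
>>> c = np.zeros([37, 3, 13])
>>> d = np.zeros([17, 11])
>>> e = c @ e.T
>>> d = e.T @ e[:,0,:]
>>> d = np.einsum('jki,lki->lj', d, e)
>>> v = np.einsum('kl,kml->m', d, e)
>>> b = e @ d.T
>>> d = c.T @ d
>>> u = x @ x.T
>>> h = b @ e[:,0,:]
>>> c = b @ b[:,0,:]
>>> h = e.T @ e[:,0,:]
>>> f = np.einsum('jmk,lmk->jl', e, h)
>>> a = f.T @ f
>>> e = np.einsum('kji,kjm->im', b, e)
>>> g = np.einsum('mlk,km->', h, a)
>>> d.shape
(13, 3, 31)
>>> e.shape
(37, 31)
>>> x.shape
(11, 31)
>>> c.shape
(37, 3, 37)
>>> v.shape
(3,)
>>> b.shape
(37, 3, 37)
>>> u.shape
(11, 11)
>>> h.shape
(31, 3, 31)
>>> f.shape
(37, 31)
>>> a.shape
(31, 31)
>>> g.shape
()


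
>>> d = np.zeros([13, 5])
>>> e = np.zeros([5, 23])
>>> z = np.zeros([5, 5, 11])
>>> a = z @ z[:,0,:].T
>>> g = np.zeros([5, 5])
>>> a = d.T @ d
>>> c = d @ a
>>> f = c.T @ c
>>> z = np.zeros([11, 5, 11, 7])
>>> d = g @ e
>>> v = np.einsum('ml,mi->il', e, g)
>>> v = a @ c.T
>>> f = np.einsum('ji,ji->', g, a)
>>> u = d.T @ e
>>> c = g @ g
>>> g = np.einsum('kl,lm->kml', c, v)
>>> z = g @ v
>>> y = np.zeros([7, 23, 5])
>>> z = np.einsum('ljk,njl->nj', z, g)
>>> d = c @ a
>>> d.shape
(5, 5)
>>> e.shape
(5, 23)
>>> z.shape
(5, 13)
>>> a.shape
(5, 5)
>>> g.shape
(5, 13, 5)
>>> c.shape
(5, 5)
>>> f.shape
()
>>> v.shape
(5, 13)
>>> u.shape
(23, 23)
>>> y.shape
(7, 23, 5)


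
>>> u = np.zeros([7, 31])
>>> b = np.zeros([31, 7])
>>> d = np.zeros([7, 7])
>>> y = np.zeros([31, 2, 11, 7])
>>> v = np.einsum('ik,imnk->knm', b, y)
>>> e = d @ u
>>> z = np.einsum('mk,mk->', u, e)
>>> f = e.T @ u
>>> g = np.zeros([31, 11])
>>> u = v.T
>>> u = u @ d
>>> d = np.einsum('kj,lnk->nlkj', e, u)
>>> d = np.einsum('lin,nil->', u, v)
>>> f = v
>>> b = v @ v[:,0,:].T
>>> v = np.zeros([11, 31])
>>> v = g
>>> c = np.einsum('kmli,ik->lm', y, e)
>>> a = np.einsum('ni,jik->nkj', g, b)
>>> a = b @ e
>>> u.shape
(2, 11, 7)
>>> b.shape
(7, 11, 7)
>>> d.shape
()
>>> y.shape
(31, 2, 11, 7)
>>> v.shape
(31, 11)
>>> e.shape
(7, 31)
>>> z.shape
()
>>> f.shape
(7, 11, 2)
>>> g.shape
(31, 11)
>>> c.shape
(11, 2)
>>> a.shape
(7, 11, 31)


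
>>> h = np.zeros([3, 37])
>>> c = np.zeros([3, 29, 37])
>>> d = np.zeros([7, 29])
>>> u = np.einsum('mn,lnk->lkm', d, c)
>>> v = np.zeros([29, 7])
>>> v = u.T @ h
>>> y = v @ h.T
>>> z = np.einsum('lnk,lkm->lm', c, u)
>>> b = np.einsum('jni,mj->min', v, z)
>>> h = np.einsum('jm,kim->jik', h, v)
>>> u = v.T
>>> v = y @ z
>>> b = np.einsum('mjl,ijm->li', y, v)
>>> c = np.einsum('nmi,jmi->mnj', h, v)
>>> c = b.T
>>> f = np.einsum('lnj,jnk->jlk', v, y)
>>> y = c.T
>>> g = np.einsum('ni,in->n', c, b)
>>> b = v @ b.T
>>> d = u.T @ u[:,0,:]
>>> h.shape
(3, 37, 7)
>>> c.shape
(7, 3)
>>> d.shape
(7, 37, 7)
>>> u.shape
(37, 37, 7)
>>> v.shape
(7, 37, 7)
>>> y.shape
(3, 7)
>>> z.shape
(3, 7)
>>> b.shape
(7, 37, 3)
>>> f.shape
(7, 7, 3)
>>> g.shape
(7,)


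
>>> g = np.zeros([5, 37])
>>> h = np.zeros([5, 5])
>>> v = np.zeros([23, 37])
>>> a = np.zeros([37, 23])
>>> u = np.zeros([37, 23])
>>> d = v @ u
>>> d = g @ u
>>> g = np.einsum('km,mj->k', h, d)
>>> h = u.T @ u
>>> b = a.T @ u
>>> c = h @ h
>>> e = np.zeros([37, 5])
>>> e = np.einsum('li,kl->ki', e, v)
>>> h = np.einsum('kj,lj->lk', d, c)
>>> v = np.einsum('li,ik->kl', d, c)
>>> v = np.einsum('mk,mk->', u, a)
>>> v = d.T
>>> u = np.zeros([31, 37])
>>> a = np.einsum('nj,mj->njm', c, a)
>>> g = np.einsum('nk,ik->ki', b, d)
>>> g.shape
(23, 5)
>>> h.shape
(23, 5)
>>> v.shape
(23, 5)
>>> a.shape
(23, 23, 37)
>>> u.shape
(31, 37)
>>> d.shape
(5, 23)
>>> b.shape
(23, 23)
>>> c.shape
(23, 23)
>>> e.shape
(23, 5)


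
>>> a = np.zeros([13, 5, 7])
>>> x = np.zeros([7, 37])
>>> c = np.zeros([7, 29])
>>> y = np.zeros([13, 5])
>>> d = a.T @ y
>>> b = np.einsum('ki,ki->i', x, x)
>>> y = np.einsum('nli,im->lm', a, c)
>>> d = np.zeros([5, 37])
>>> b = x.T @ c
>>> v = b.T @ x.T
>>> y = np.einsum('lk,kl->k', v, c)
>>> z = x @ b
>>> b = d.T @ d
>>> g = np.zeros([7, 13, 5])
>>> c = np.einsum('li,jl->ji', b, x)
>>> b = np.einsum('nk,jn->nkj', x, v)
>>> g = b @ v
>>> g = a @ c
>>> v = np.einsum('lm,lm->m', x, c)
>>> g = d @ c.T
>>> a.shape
(13, 5, 7)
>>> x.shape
(7, 37)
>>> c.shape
(7, 37)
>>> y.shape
(7,)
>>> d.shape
(5, 37)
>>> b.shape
(7, 37, 29)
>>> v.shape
(37,)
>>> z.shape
(7, 29)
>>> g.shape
(5, 7)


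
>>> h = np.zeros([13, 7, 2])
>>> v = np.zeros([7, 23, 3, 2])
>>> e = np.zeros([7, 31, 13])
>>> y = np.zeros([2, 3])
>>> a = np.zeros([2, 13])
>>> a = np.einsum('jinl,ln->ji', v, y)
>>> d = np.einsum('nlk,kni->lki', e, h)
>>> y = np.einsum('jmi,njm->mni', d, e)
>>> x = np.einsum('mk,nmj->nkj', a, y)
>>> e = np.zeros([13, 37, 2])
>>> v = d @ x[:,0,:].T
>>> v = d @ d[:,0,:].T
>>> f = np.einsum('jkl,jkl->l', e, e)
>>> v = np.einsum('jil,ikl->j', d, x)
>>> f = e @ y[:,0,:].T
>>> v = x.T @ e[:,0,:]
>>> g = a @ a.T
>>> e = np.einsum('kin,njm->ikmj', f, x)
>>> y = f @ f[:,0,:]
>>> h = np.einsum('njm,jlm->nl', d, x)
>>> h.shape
(31, 23)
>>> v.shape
(2, 23, 2)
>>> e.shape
(37, 13, 2, 23)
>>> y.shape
(13, 37, 13)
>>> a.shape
(7, 23)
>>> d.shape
(31, 13, 2)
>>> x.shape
(13, 23, 2)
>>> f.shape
(13, 37, 13)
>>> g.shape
(7, 7)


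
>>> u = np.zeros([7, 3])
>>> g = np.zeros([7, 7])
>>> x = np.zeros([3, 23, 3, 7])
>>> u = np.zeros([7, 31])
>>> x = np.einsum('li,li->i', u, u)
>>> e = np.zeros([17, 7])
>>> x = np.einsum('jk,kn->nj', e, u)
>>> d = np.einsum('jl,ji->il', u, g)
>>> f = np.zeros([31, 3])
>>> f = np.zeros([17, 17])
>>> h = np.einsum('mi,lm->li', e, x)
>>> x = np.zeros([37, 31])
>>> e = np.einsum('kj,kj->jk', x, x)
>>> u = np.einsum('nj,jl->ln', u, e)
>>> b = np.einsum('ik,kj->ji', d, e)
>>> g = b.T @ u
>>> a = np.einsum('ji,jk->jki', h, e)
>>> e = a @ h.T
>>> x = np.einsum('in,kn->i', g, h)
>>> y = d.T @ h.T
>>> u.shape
(37, 7)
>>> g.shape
(7, 7)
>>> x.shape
(7,)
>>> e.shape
(31, 37, 31)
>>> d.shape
(7, 31)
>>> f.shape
(17, 17)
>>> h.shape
(31, 7)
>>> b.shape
(37, 7)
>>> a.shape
(31, 37, 7)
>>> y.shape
(31, 31)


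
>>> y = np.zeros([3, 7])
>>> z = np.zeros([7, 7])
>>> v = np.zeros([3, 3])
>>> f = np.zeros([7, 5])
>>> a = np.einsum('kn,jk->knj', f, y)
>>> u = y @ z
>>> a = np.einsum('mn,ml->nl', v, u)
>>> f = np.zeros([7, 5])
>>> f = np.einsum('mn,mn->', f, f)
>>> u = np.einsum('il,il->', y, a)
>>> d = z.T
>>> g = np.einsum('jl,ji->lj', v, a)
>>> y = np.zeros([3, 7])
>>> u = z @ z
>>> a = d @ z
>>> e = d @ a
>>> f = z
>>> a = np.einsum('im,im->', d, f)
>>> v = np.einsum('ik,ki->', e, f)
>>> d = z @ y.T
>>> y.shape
(3, 7)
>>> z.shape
(7, 7)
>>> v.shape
()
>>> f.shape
(7, 7)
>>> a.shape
()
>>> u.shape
(7, 7)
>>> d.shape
(7, 3)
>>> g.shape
(3, 3)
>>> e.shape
(7, 7)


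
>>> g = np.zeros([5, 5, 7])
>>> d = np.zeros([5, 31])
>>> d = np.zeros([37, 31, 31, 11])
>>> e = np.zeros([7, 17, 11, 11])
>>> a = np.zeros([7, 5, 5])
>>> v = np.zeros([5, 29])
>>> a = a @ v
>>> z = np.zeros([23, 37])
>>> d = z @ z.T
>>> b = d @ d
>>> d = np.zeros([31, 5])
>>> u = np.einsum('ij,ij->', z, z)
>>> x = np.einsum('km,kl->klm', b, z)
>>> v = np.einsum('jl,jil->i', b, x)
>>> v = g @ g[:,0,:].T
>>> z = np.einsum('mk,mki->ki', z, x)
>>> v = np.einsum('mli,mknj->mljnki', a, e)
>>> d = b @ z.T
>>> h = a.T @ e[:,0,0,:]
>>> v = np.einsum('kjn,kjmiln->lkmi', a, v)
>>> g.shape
(5, 5, 7)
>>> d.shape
(23, 37)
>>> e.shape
(7, 17, 11, 11)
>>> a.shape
(7, 5, 29)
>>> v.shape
(17, 7, 11, 11)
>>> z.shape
(37, 23)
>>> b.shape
(23, 23)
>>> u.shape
()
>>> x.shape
(23, 37, 23)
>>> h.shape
(29, 5, 11)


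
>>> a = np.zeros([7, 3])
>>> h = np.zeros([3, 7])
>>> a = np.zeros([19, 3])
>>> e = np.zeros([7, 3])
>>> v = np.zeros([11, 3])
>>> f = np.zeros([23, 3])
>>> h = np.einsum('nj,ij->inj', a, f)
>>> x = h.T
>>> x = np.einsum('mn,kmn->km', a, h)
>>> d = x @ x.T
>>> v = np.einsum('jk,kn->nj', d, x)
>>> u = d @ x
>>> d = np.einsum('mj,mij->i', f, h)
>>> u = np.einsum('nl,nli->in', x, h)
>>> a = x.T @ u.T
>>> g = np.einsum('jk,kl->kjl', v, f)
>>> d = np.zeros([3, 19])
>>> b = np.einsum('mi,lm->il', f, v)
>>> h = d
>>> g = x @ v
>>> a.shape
(19, 3)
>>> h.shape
(3, 19)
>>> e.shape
(7, 3)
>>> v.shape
(19, 23)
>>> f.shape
(23, 3)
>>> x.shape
(23, 19)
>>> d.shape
(3, 19)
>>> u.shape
(3, 23)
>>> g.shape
(23, 23)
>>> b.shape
(3, 19)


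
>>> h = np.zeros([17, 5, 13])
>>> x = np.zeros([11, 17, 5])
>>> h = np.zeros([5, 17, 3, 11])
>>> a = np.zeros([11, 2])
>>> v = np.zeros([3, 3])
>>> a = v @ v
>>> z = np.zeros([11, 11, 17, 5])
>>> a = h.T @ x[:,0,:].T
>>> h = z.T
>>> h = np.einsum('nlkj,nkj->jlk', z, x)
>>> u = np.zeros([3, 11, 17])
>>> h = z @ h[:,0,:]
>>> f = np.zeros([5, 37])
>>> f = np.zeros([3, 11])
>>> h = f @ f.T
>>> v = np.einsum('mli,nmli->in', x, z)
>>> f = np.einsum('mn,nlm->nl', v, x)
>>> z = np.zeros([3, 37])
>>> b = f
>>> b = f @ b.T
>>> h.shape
(3, 3)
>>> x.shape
(11, 17, 5)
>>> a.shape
(11, 3, 17, 11)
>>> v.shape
(5, 11)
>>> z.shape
(3, 37)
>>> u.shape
(3, 11, 17)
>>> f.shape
(11, 17)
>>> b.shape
(11, 11)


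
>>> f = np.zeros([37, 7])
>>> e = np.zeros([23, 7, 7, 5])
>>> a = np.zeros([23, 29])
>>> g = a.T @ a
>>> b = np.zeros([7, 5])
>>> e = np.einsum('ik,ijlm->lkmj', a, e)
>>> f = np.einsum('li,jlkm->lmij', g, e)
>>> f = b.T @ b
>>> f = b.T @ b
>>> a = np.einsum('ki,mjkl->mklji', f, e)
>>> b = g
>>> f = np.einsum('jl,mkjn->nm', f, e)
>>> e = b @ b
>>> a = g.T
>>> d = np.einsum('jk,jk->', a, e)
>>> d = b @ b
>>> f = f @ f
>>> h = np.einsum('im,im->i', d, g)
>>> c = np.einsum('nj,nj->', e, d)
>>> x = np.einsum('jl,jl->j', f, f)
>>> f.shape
(7, 7)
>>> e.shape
(29, 29)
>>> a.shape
(29, 29)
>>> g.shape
(29, 29)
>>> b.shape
(29, 29)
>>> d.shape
(29, 29)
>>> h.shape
(29,)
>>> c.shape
()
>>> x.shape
(7,)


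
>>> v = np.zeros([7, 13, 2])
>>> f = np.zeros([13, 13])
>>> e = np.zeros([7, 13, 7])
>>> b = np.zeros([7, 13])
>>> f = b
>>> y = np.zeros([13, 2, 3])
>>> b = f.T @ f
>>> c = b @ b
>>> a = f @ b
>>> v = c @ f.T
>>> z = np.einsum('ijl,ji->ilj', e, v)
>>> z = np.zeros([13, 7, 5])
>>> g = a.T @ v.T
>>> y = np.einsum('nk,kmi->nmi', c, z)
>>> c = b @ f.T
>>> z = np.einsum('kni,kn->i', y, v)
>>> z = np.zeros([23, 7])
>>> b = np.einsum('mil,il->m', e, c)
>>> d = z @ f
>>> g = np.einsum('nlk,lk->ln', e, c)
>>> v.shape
(13, 7)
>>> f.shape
(7, 13)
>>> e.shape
(7, 13, 7)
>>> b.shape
(7,)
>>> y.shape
(13, 7, 5)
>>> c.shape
(13, 7)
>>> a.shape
(7, 13)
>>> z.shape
(23, 7)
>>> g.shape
(13, 7)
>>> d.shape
(23, 13)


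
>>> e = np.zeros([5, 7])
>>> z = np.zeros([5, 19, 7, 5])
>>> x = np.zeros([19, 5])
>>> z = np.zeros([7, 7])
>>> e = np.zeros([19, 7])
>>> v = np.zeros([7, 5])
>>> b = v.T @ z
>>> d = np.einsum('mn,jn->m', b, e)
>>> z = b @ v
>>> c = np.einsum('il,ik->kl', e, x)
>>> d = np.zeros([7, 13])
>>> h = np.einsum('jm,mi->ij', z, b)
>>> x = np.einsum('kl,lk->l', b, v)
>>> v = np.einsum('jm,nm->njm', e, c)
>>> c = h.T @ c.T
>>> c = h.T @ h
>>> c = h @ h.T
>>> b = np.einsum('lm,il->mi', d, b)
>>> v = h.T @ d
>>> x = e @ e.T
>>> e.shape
(19, 7)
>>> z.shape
(5, 5)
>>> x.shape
(19, 19)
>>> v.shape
(5, 13)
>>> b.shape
(13, 5)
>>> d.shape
(7, 13)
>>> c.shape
(7, 7)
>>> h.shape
(7, 5)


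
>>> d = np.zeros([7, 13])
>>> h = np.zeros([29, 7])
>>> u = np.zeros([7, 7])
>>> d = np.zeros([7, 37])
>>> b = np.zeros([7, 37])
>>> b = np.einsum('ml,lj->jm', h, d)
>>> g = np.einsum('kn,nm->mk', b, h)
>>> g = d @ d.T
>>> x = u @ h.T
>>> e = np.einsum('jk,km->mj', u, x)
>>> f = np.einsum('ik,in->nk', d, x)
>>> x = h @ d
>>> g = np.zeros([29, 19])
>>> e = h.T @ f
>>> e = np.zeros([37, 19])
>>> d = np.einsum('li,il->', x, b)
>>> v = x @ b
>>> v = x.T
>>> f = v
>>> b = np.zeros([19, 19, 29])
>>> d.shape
()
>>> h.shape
(29, 7)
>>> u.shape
(7, 7)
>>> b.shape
(19, 19, 29)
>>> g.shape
(29, 19)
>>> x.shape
(29, 37)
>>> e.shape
(37, 19)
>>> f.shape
(37, 29)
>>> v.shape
(37, 29)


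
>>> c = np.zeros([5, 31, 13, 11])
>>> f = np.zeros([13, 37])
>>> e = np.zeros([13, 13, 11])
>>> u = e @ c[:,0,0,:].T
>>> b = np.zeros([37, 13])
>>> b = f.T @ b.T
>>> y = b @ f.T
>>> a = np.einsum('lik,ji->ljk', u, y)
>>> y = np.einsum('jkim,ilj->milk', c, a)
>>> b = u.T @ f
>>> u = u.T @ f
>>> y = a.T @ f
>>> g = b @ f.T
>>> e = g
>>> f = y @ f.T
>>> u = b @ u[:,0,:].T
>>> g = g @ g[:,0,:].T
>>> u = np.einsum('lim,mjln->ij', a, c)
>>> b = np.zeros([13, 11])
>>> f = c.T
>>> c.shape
(5, 31, 13, 11)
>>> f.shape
(11, 13, 31, 5)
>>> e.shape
(5, 13, 13)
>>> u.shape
(37, 31)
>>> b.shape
(13, 11)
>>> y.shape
(5, 37, 37)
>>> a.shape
(13, 37, 5)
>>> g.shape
(5, 13, 5)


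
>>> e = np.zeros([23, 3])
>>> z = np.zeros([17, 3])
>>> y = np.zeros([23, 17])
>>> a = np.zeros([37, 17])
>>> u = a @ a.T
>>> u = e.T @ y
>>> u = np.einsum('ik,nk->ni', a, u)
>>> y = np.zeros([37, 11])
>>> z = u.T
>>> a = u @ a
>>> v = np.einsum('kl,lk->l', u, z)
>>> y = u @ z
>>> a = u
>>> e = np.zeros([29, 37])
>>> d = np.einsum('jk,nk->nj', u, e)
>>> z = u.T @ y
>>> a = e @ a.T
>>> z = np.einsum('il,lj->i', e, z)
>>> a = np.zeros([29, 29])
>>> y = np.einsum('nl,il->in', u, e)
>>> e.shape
(29, 37)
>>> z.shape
(29,)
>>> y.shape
(29, 3)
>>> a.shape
(29, 29)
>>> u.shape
(3, 37)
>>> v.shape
(37,)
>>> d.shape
(29, 3)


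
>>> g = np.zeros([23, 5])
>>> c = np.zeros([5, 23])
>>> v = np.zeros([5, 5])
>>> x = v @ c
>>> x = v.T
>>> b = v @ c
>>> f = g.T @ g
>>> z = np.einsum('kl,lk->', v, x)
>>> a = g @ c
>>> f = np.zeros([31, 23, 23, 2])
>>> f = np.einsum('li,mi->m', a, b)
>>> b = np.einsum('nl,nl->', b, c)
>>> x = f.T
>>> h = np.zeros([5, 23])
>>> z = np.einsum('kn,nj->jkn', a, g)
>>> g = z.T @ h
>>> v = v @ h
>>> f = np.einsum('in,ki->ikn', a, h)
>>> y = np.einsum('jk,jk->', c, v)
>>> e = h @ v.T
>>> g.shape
(23, 23, 23)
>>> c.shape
(5, 23)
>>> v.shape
(5, 23)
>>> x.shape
(5,)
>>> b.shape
()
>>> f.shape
(23, 5, 23)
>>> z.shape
(5, 23, 23)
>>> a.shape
(23, 23)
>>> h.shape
(5, 23)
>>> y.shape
()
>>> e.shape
(5, 5)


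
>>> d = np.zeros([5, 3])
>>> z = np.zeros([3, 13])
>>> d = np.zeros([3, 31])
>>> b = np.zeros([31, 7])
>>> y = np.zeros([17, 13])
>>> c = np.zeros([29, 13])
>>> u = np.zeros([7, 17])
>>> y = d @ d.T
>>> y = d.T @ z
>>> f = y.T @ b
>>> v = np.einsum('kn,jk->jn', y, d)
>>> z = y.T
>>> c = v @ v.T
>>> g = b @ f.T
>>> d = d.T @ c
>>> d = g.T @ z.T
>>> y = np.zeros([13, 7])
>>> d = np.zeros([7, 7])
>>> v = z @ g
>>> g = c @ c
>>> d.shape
(7, 7)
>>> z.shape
(13, 31)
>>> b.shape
(31, 7)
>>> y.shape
(13, 7)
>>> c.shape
(3, 3)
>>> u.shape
(7, 17)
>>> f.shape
(13, 7)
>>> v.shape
(13, 13)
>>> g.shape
(3, 3)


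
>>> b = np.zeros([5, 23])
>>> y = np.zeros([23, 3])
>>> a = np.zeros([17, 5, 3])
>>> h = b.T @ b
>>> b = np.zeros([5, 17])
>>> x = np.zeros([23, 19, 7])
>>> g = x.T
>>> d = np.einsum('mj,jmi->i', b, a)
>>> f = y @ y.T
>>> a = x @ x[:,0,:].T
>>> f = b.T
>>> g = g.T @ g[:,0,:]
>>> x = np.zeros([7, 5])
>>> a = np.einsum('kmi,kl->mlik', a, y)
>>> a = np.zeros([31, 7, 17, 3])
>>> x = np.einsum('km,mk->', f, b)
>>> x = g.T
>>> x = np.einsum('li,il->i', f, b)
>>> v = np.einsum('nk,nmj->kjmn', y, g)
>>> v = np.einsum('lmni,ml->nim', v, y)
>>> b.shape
(5, 17)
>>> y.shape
(23, 3)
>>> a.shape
(31, 7, 17, 3)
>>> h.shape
(23, 23)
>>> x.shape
(5,)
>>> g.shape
(23, 19, 23)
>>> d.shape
(3,)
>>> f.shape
(17, 5)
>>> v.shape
(19, 23, 23)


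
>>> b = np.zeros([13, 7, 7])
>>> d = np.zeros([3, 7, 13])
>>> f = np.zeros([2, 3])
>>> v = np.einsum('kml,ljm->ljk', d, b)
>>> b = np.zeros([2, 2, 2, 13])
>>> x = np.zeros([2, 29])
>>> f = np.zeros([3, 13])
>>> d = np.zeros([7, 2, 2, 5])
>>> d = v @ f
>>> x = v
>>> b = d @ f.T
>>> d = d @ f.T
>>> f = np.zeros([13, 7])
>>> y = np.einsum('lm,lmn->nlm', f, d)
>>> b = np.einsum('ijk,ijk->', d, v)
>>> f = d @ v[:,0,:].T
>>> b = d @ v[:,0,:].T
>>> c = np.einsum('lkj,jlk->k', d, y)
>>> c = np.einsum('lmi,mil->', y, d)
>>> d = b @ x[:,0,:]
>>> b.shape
(13, 7, 13)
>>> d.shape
(13, 7, 3)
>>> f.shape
(13, 7, 13)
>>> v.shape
(13, 7, 3)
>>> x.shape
(13, 7, 3)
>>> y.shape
(3, 13, 7)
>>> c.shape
()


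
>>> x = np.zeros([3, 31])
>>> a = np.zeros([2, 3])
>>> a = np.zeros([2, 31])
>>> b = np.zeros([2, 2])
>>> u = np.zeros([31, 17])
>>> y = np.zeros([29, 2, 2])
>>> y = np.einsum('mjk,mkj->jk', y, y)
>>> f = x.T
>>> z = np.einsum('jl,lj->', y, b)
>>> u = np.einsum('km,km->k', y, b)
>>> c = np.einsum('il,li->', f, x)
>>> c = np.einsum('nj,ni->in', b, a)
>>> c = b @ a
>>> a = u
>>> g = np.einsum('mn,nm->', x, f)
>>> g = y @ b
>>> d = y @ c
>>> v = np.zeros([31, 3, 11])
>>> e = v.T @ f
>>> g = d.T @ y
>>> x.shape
(3, 31)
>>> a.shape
(2,)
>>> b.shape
(2, 2)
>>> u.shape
(2,)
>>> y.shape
(2, 2)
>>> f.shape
(31, 3)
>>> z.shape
()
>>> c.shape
(2, 31)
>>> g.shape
(31, 2)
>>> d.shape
(2, 31)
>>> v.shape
(31, 3, 11)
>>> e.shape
(11, 3, 3)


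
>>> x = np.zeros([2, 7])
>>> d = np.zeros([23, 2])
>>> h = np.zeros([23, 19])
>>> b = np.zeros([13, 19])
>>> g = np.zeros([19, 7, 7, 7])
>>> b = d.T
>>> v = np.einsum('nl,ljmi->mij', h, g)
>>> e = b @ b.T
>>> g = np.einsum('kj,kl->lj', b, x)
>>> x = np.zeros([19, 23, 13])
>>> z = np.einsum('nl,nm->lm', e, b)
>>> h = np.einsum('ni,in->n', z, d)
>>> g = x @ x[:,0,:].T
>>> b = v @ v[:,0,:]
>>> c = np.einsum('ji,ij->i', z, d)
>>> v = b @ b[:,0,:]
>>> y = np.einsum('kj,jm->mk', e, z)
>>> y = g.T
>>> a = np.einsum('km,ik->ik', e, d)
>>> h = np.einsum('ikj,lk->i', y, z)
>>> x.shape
(19, 23, 13)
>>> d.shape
(23, 2)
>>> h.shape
(19,)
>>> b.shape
(7, 7, 7)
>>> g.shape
(19, 23, 19)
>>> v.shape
(7, 7, 7)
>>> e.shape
(2, 2)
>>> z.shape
(2, 23)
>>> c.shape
(23,)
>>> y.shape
(19, 23, 19)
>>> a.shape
(23, 2)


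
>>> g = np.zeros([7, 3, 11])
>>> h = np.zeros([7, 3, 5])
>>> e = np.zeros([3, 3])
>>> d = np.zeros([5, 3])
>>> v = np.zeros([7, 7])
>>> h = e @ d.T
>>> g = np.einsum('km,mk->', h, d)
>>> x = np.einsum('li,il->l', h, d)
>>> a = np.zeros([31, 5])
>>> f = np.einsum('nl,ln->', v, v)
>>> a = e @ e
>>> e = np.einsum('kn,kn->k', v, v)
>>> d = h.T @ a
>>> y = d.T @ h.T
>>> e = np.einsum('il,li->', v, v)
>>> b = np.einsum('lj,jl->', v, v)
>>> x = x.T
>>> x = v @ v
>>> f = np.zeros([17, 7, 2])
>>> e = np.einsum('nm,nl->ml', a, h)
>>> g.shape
()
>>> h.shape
(3, 5)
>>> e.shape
(3, 5)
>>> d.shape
(5, 3)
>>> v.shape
(7, 7)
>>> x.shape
(7, 7)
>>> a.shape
(3, 3)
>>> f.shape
(17, 7, 2)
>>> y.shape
(3, 3)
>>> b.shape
()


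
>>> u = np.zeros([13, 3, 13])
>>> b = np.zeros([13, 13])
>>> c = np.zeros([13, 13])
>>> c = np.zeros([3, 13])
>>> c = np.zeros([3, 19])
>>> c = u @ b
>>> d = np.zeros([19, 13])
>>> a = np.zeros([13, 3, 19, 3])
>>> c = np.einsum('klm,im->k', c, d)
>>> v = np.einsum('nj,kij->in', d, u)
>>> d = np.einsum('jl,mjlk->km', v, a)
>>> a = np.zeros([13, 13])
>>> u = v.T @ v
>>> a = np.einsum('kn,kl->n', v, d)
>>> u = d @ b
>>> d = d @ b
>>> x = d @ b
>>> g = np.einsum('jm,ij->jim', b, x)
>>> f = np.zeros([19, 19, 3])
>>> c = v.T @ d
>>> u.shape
(3, 13)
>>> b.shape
(13, 13)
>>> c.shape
(19, 13)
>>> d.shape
(3, 13)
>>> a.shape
(19,)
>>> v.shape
(3, 19)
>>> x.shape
(3, 13)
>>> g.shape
(13, 3, 13)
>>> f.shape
(19, 19, 3)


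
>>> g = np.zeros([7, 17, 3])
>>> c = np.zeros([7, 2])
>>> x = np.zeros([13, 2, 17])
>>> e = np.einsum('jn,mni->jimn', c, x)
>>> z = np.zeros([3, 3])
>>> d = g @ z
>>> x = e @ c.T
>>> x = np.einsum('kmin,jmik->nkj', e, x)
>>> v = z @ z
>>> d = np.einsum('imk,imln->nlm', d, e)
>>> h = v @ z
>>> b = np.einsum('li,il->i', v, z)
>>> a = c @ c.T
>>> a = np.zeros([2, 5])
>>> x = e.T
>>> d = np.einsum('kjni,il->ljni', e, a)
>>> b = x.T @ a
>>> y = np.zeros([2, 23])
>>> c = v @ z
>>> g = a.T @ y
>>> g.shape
(5, 23)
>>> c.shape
(3, 3)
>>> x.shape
(2, 13, 17, 7)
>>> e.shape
(7, 17, 13, 2)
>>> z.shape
(3, 3)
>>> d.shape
(5, 17, 13, 2)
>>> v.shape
(3, 3)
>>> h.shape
(3, 3)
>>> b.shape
(7, 17, 13, 5)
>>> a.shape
(2, 5)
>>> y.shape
(2, 23)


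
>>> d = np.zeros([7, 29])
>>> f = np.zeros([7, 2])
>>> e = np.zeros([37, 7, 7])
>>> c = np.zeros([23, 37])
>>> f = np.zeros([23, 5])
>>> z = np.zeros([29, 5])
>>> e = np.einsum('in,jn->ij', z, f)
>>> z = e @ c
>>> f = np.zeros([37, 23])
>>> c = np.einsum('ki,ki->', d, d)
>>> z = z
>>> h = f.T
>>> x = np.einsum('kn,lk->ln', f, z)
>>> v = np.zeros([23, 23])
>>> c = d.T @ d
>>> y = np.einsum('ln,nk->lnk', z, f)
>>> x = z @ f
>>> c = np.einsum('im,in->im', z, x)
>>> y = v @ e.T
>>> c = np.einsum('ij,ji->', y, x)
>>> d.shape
(7, 29)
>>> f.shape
(37, 23)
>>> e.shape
(29, 23)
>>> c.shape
()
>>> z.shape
(29, 37)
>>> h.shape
(23, 37)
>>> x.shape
(29, 23)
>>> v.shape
(23, 23)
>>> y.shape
(23, 29)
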